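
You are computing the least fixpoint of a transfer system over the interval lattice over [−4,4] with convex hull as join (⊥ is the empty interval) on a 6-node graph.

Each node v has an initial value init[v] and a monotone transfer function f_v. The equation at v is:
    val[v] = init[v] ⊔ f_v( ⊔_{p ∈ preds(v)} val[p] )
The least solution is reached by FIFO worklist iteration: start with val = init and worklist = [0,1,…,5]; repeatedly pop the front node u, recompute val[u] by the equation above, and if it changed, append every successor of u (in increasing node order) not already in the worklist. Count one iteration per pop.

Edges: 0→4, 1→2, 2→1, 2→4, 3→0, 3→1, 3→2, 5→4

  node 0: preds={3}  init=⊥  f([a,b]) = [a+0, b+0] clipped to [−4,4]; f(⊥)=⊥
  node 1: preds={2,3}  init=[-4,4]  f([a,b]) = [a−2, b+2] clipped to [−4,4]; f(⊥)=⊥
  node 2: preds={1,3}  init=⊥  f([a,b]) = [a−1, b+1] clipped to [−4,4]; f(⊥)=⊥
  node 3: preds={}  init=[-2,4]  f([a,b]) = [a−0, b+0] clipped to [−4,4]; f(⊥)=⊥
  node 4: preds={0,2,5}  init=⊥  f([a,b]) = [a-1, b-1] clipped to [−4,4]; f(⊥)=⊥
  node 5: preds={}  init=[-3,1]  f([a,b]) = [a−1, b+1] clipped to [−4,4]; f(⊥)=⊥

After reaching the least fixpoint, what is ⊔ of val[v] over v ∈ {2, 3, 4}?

Trace (7 dequeues):
  [1] u=0 | in [-2,4] | out [-2,4] | prev ⊥ | push {}
  [2] u=1 | in [-2,4] | out [-4,4] | ==
  [3] u=2 | in [-4,4] | out [-4,4] | prev ⊥ | push {1}
  [4] u=3 | in ⊥ | out [-2,4] | ==
  [5] u=4 | in [-4,4] | out [-4,3] | prev ⊥ | push {}
  [6] u=5 | in ⊥ | out [-3,1] | ==
  [7] u=1 | in [-4,4] | out [-4,4] | ==

Converged values:
  [0] [-2,4]
  [1] [-4,4]
  [2] [-4,4]
  [3] [-2,4]
  [4] [-4,3]
  [5] [-3,1]

[-4,4]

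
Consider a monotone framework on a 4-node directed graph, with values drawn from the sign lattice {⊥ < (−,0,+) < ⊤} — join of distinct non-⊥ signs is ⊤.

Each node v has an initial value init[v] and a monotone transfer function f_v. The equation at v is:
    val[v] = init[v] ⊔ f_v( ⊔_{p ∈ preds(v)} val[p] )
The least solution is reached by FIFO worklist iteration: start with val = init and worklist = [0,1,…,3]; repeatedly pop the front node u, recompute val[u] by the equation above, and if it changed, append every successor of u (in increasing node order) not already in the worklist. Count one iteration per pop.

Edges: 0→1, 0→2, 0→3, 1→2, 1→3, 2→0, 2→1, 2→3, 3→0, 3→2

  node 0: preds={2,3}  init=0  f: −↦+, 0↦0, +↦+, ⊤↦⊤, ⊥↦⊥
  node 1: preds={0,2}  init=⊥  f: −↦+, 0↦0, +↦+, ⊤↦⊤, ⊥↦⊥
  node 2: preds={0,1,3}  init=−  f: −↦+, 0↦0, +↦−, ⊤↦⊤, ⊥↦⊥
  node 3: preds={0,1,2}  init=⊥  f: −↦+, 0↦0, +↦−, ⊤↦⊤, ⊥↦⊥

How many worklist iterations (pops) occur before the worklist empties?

Worklist (7 pops):
  #1 pop 0: in=− → ⊤ (was 0); enqueue []
  #2 pop 1: in=⊤ → ⊤ (was ⊥); enqueue []
  #3 pop 2: in=⊤ → ⊤ (was −); enqueue [0,1]
  #4 pop 3: in=⊤ → ⊤ (was ⊥); enqueue [2]
  #5 pop 0: in=⊤ → ⊤ (no change)
  #6 pop 1: in=⊤ → ⊤ (no change)
  #7 pop 2: in=⊤ → ⊤ (no change)

Fixpoint:
  val[0] = ⊤
  val[1] = ⊤
  val[2] = ⊤
  val[3] = ⊤

7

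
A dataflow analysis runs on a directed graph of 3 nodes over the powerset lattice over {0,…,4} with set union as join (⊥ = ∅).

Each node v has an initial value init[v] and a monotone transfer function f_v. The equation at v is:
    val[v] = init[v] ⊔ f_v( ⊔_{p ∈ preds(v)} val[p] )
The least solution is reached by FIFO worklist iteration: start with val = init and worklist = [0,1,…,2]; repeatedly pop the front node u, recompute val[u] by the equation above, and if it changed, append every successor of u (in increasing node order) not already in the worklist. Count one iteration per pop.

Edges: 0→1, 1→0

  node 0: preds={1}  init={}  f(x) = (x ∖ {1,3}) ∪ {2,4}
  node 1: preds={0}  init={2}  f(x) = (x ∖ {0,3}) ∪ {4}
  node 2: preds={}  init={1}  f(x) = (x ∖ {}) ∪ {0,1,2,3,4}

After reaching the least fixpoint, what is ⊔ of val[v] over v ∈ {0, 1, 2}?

Iteration log — 4 steps:
  step 1. node 0  ⊔preds={2}  new={2,4}  old={}  +wl: 
  step 2. node 1  ⊔preds={2,4}  new={2,4}  old={2}  +wl: 0
  step 3. node 2  ⊔preds={}  new={0,1,2,3,4}  old={1}  +wl: 
  step 4. node 0  ⊔preds={2,4}  new={2,4}  stable

Least fixpoint reached:
  node 0: {2,4}
  node 1: {2,4}
  node 2: {0,1,2,3,4}

{0,1,2,3,4}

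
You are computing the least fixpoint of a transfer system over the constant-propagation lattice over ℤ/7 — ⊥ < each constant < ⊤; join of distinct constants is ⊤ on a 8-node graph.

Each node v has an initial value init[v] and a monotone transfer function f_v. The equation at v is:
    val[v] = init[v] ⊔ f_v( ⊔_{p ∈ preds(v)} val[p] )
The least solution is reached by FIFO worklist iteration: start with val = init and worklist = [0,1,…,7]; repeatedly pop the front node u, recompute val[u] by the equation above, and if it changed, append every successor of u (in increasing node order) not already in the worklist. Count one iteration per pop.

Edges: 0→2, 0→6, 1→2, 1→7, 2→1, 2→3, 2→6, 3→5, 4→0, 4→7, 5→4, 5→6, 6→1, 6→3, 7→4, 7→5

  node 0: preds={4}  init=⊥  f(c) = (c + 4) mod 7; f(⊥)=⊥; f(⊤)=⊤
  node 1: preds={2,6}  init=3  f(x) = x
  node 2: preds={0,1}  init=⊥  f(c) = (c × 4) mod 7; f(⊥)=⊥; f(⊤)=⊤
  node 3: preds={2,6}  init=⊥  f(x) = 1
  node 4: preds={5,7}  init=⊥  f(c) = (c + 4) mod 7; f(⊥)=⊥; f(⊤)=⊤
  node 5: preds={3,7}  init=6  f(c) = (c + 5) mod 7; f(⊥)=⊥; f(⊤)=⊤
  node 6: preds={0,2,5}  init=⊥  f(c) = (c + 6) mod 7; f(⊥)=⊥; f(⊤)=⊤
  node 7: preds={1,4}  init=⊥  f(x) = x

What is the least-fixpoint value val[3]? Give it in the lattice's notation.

1

Worklist (23 pops):
  #1 pop 0: in=⊥ → ⊥ (no change)
  #2 pop 1: in=⊥ → 3 (no change)
  #3 pop 2: in=3 → 5 (was ⊥); enqueue [1]
  #4 pop 3: in=5 → 1 (was ⊥); enqueue []
  #5 pop 4: in=6 → 3 (was ⊥); enqueue [0]
  #6 pop 5: in=1 → 6 (no change)
  #7 pop 6: in=⊤ → ⊤ (was ⊥); enqueue [3]
  #8 pop 7: in=3 → 3 (was ⊥); enqueue [4,5]
  #9 pop 1: in=⊤ → ⊤ (was 3); enqueue [2,7]
  #10 pop 0: in=3 → 0 (was ⊥); enqueue [6]
  #11 pop 3: in=⊤ → 1 (no change)
  #12 pop 4: in=⊤ → ⊤ (was 3); enqueue [0]
  #13 pop 5: in=⊤ → ⊤ (was 6); enqueue [4]
  #14 pop 2: in=⊤ → ⊤ (was 5); enqueue [1,3]
  #15 pop 7: in=⊤ → ⊤ (was 3); enqueue [5]
  #16 pop 6: in=⊤ → ⊤ (no change)
  #17 pop 0: in=⊤ → ⊤ (was 0); enqueue [2,6]
  #18 pop 4: in=⊤ → ⊤ (no change)
  #19 pop 1: in=⊤ → ⊤ (no change)
  #20 pop 3: in=⊤ → 1 (no change)
  #21 pop 5: in=⊤ → ⊤ (no change)
  #22 pop 2: in=⊤ → ⊤ (no change)
  #23 pop 6: in=⊤ → ⊤ (no change)

Fixpoint:
  val[0] = ⊤
  val[1] = ⊤
  val[2] = ⊤
  val[3] = 1
  val[4] = ⊤
  val[5] = ⊤
  val[6] = ⊤
  val[7] = ⊤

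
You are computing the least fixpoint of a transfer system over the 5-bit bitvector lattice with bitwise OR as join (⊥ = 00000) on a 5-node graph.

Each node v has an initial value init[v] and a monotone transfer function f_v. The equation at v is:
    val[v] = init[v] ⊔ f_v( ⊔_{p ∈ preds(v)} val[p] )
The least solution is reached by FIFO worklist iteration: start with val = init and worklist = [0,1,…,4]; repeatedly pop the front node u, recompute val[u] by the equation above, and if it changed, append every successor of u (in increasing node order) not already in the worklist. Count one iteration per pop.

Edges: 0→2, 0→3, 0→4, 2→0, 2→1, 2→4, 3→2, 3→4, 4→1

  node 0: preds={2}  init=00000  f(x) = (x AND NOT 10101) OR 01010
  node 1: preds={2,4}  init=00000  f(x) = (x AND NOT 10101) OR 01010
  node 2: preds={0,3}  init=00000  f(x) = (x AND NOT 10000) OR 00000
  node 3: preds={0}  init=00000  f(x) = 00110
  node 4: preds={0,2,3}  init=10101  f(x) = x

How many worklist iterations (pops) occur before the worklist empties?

Iteration log — 11 steps:
  step 1. node 0  ⊔preds=00000  new=01010  old=00000  +wl: 
  step 2. node 1  ⊔preds=10101  new=01010  old=00000  +wl: 
  step 3. node 2  ⊔preds=01010  new=01010  old=00000  +wl: 0,1
  step 4. node 3  ⊔preds=01010  new=00110  old=00000  +wl: 2
  step 5. node 4  ⊔preds=01110  new=11111  old=10101  +wl: 
  step 6. node 0  ⊔preds=01010  new=01010  stable
  step 7. node 1  ⊔preds=11111  new=01010  stable
  step 8. node 2  ⊔preds=01110  new=01110  old=01010  +wl: 0,1,4
  step 9. node 0  ⊔preds=01110  new=01010  stable
  step 10. node 1  ⊔preds=11111  new=01010  stable
  step 11. node 4  ⊔preds=01110  new=11111  stable

Least fixpoint reached:
  node 0: 01010
  node 1: 01010
  node 2: 01110
  node 3: 00110
  node 4: 11111

11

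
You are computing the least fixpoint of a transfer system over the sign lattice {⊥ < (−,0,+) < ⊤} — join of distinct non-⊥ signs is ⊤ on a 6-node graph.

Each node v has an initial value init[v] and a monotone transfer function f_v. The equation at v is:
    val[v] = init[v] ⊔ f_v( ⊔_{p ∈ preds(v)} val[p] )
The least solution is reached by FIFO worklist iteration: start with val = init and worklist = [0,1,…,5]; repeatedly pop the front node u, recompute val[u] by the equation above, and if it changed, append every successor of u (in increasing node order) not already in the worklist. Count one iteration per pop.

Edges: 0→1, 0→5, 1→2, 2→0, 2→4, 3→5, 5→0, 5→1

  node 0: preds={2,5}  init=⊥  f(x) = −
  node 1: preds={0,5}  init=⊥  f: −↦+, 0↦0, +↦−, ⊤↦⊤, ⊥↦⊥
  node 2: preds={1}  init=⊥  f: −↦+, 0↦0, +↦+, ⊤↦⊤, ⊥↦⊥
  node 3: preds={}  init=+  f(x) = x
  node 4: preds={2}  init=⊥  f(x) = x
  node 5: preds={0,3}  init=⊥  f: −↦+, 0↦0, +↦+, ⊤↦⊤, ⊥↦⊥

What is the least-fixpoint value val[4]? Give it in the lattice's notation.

Trace (11 dequeues):
  [1] u=0 | in ⊥ | out − | prev ⊥ | push {}
  [2] u=1 | in − | out + | prev ⊥ | push {}
  [3] u=2 | in + | out + | prev ⊥ | push {0}
  [4] u=3 | in ⊥ | out + | ==
  [5] u=4 | in + | out + | prev ⊥ | push {}
  [6] u=5 | in ⊤ | out ⊤ | prev ⊥ | push {1}
  [7] u=0 | in ⊤ | out − | ==
  [8] u=1 | in ⊤ | out ⊤ | prev + | push {2}
  [9] u=2 | in ⊤ | out ⊤ | prev + | push {0,4}
  [10] u=0 | in ⊤ | out − | ==
  [11] u=4 | in ⊤ | out ⊤ | prev + | push {}

Converged values:
  [0] −
  [1] ⊤
  [2] ⊤
  [3] +
  [4] ⊤
  [5] ⊤

⊤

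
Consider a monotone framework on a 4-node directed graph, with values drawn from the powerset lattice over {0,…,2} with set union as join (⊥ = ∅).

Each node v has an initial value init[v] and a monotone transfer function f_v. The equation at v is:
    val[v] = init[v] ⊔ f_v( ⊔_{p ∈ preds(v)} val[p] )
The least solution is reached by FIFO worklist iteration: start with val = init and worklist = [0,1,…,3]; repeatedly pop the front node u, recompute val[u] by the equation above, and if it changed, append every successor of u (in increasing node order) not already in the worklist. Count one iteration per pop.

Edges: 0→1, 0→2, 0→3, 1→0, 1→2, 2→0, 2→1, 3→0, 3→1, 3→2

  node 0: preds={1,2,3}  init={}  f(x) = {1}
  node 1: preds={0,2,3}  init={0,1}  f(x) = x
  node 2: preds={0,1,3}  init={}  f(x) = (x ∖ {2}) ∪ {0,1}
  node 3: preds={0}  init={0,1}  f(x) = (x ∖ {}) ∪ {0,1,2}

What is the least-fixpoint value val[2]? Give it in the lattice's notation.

{0,1}

Iteration log — 8 steps:
  step 1. node 0  ⊔preds={0,1}  new={1}  old={}  +wl: 
  step 2. node 1  ⊔preds={0,1}  new={0,1}  stable
  step 3. node 2  ⊔preds={0,1}  new={0,1}  old={}  +wl: 0,1
  step 4. node 3  ⊔preds={1}  new={0,1,2}  old={0,1}  +wl: 2
  step 5. node 0  ⊔preds={0,1,2}  new={1}  stable
  step 6. node 1  ⊔preds={0,1,2}  new={0,1,2}  old={0,1}  +wl: 0
  step 7. node 2  ⊔preds={0,1,2}  new={0,1}  stable
  step 8. node 0  ⊔preds={0,1,2}  new={1}  stable

Least fixpoint reached:
  node 0: {1}
  node 1: {0,1,2}
  node 2: {0,1}
  node 3: {0,1,2}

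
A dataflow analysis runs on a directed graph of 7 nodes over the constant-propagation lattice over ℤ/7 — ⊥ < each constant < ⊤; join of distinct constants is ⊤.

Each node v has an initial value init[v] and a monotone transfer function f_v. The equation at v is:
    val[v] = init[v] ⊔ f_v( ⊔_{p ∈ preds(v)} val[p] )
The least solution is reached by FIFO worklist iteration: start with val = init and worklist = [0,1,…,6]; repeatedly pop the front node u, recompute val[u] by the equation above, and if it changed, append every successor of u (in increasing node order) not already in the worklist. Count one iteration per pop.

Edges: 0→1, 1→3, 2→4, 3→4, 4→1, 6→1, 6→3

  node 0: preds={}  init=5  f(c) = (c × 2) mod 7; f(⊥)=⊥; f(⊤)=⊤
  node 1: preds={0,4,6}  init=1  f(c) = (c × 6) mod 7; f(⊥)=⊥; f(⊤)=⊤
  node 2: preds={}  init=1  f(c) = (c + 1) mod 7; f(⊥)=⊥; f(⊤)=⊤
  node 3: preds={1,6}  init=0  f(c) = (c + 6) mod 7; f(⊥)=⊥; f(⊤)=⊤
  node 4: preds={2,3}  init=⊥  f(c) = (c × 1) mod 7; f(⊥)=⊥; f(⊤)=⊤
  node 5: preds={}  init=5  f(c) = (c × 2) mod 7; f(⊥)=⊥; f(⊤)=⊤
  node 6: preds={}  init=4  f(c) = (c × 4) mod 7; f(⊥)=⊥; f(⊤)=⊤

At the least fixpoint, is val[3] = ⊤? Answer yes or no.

Worklist (8 pops):
  #1 pop 0: in=⊥ → 5 (no change)
  #2 pop 1: in=⊤ → ⊤ (was 1); enqueue []
  #3 pop 2: in=⊥ → 1 (no change)
  #4 pop 3: in=⊤ → ⊤ (was 0); enqueue []
  #5 pop 4: in=⊤ → ⊤ (was ⊥); enqueue [1]
  #6 pop 5: in=⊥ → 5 (no change)
  #7 pop 6: in=⊥ → 4 (no change)
  #8 pop 1: in=⊤ → ⊤ (no change)

Fixpoint:
  val[0] = 5
  val[1] = ⊤
  val[2] = 1
  val[3] = ⊤
  val[4] = ⊤
  val[5] = 5
  val[6] = 4

yes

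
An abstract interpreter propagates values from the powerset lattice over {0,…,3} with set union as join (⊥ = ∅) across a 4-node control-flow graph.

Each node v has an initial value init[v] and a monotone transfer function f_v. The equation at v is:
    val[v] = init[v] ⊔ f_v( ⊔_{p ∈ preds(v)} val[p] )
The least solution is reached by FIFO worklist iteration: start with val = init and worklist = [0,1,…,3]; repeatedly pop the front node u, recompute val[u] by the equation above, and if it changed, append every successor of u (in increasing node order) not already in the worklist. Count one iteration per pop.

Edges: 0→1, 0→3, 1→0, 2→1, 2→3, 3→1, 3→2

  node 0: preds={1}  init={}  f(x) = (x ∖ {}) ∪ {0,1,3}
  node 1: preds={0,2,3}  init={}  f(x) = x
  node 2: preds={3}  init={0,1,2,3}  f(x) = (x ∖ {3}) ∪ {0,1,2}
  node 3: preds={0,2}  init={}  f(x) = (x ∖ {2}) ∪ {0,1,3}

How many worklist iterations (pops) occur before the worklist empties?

Iteration log — 8 steps:
  step 1. node 0  ⊔preds={}  new={0,1,3}  old={}  +wl: 
  step 2. node 1  ⊔preds={0,1,2,3}  new={0,1,2,3}  old={}  +wl: 0
  step 3. node 2  ⊔preds={}  new={0,1,2,3}  stable
  step 4. node 3  ⊔preds={0,1,2,3}  new={0,1,3}  old={}  +wl: 1,2
  step 5. node 0  ⊔preds={0,1,2,3}  new={0,1,2,3}  old={0,1,3}  +wl: 3
  step 6. node 1  ⊔preds={0,1,2,3}  new={0,1,2,3}  stable
  step 7. node 2  ⊔preds={0,1,3}  new={0,1,2,3}  stable
  step 8. node 3  ⊔preds={0,1,2,3}  new={0,1,3}  stable

Least fixpoint reached:
  node 0: {0,1,2,3}
  node 1: {0,1,2,3}
  node 2: {0,1,2,3}
  node 3: {0,1,3}

8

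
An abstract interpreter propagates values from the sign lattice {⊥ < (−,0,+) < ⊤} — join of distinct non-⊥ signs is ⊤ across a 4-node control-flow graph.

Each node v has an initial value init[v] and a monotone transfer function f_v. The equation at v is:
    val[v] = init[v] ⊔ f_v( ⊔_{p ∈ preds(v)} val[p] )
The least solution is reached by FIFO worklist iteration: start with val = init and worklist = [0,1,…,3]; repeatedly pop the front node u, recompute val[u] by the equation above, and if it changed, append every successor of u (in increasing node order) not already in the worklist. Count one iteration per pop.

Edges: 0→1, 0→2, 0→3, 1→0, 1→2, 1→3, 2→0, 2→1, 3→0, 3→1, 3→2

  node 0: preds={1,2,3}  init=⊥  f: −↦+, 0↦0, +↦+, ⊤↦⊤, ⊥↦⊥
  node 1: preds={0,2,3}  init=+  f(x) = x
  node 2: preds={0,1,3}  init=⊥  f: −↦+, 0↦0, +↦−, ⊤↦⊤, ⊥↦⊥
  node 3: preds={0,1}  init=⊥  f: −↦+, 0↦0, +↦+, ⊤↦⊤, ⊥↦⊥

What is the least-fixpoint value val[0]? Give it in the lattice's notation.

Worklist (11 pops):
  #1 pop 0: in=+ → + (was ⊥); enqueue []
  #2 pop 1: in=+ → + (no change)
  #3 pop 2: in=+ → − (was ⊥); enqueue [0,1]
  #4 pop 3: in=+ → + (was ⊥); enqueue [2]
  #5 pop 0: in=⊤ → ⊤ (was +); enqueue [3]
  #6 pop 1: in=⊤ → ⊤ (was +); enqueue [0]
  #7 pop 2: in=⊤ → ⊤ (was −); enqueue [1]
  #8 pop 3: in=⊤ → ⊤ (was +); enqueue [2]
  #9 pop 0: in=⊤ → ⊤ (no change)
  #10 pop 1: in=⊤ → ⊤ (no change)
  #11 pop 2: in=⊤ → ⊤ (no change)

Fixpoint:
  val[0] = ⊤
  val[1] = ⊤
  val[2] = ⊤
  val[3] = ⊤

⊤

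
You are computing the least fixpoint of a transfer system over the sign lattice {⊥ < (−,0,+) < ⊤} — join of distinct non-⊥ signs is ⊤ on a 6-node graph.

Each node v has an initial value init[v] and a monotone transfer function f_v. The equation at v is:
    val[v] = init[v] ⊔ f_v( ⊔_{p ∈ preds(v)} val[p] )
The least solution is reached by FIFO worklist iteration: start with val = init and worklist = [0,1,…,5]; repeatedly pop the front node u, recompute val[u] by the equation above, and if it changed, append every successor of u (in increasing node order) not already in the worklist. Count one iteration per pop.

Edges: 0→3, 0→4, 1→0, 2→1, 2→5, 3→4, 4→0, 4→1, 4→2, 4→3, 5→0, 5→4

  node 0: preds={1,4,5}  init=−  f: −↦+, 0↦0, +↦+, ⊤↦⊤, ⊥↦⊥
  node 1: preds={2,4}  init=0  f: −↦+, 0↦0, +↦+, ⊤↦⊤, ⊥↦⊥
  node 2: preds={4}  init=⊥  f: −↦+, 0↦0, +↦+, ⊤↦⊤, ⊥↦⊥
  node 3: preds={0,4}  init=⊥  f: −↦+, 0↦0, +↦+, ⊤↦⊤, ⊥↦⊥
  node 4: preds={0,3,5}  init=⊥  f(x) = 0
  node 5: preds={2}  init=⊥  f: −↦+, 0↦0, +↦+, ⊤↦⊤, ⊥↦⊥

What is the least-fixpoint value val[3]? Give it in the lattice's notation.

⊤

Trace (14 dequeues):
  [1] u=0 | in 0 | out ⊤ | prev − | push {}
  [2] u=1 | in ⊥ | out 0 | ==
  [3] u=2 | in ⊥ | out ⊥ | ==
  [4] u=3 | in ⊤ | out ⊤ | prev ⊥ | push {}
  [5] u=4 | in ⊤ | out 0 | prev ⊥ | push {0,1,2,3}
  [6] u=5 | in ⊥ | out ⊥ | ==
  [7] u=0 | in 0 | out ⊤ | ==
  [8] u=1 | in 0 | out 0 | ==
  [9] u=2 | in 0 | out 0 | prev ⊥ | push {1,5}
  [10] u=3 | in ⊤ | out ⊤ | ==
  [11] u=1 | in 0 | out 0 | ==
  [12] u=5 | in 0 | out 0 | prev ⊥ | push {0,4}
  [13] u=0 | in 0 | out ⊤ | ==
  [14] u=4 | in ⊤ | out 0 | ==

Converged values:
  [0] ⊤
  [1] 0
  [2] 0
  [3] ⊤
  [4] 0
  [5] 0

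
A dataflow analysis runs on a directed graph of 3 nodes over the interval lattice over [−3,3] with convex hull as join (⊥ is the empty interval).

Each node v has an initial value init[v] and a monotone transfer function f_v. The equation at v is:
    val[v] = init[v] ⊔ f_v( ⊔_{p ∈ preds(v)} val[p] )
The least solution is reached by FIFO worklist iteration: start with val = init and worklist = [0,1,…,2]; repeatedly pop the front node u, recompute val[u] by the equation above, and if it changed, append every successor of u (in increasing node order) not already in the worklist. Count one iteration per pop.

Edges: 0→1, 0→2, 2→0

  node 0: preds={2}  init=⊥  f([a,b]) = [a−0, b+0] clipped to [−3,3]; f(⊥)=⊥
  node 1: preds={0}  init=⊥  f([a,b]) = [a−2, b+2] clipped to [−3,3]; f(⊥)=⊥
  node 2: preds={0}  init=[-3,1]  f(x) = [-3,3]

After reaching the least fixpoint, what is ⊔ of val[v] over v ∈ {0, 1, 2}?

[-3,3]

Worklist (6 pops):
  #1 pop 0: in=[-3,1] → [-3,1] (was ⊥); enqueue []
  #2 pop 1: in=[-3,1] → [-3,3] (was ⊥); enqueue []
  #3 pop 2: in=[-3,1] → [-3,3] (was [-3,1]); enqueue [0]
  #4 pop 0: in=[-3,3] → [-3,3] (was [-3,1]); enqueue [1,2]
  #5 pop 1: in=[-3,3] → [-3,3] (no change)
  #6 pop 2: in=[-3,3] → [-3,3] (no change)

Fixpoint:
  val[0] = [-3,3]
  val[1] = [-3,3]
  val[2] = [-3,3]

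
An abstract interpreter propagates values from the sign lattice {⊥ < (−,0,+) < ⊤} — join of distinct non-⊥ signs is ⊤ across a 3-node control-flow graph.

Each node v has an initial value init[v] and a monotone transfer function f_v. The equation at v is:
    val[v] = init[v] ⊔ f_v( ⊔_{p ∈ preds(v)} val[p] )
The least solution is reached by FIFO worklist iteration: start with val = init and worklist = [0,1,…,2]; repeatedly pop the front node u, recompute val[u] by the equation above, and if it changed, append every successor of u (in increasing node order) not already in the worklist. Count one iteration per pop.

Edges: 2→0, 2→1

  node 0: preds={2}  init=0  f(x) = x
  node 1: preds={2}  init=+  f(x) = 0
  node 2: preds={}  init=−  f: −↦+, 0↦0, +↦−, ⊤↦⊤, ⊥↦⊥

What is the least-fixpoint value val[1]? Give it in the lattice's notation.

⊤

Iteration log — 3 steps:
  step 1. node 0  ⊔preds=−  new=⊤  old=0  +wl: 
  step 2. node 1  ⊔preds=−  new=⊤  old=+  +wl: 
  step 3. node 2  ⊔preds=⊥  new=−  stable

Least fixpoint reached:
  node 0: ⊤
  node 1: ⊤
  node 2: −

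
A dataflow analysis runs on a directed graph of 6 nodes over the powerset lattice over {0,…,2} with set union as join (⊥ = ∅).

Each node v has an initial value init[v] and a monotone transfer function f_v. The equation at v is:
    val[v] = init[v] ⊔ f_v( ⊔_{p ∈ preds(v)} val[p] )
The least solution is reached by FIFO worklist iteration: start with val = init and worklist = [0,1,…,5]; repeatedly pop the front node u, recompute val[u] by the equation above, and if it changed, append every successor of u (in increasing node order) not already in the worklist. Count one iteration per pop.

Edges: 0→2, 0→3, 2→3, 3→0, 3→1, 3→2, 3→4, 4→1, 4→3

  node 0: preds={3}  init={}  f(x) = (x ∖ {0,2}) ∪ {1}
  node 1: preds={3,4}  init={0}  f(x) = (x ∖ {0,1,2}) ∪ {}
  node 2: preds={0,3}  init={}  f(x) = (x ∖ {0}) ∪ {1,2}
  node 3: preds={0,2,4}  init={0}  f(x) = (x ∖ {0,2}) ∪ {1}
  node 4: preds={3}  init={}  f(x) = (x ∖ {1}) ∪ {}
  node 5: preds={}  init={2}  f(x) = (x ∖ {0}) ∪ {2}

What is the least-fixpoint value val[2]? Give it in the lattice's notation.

Trace (10 dequeues):
  [1] u=0 | in {0} | out {1} | prev {} | push {}
  [2] u=1 | in {0} | out {0} | ==
  [3] u=2 | in {0,1} | out {1,2} | prev {} | push {}
  [4] u=3 | in {1,2} | out {0,1} | prev {0} | push {0,1,2}
  [5] u=4 | in {0,1} | out {0} | prev {} | push {3}
  [6] u=5 | in {} | out {2} | ==
  [7] u=0 | in {0,1} | out {1} | ==
  [8] u=1 | in {0,1} | out {0} | ==
  [9] u=2 | in {0,1} | out {1,2} | ==
  [10] u=3 | in {0,1,2} | out {0,1} | ==

Converged values:
  [0] {1}
  [1] {0}
  [2] {1,2}
  [3] {0,1}
  [4] {0}
  [5] {2}

{1,2}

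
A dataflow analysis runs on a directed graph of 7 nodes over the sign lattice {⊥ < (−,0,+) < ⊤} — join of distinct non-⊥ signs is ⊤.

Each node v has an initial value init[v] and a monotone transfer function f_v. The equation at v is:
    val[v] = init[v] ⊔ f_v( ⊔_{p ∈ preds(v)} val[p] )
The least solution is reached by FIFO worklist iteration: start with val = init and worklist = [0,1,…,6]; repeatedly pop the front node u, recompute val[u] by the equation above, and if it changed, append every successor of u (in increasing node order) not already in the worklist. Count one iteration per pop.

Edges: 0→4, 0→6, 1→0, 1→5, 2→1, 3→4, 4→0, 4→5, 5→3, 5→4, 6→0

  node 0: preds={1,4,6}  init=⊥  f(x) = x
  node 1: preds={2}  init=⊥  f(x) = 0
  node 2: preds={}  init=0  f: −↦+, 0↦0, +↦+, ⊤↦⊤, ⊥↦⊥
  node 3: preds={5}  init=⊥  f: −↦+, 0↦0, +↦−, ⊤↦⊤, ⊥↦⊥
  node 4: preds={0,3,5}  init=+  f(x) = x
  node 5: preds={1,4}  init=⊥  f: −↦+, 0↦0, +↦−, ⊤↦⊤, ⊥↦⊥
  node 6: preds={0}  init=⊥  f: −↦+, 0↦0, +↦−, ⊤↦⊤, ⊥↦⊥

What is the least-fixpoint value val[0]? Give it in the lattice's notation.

Worklist (13 pops):
  #1 pop 0: in=+ → + (was ⊥); enqueue []
  #2 pop 1: in=0 → 0 (was ⊥); enqueue [0]
  #3 pop 2: in=⊥ → 0 (no change)
  #4 pop 3: in=⊥ → ⊥ (no change)
  #5 pop 4: in=+ → + (no change)
  #6 pop 5: in=⊤ → ⊤ (was ⊥); enqueue [3,4]
  #7 pop 6: in=+ → − (was ⊥); enqueue []
  #8 pop 0: in=⊤ → ⊤ (was +); enqueue [6]
  #9 pop 3: in=⊤ → ⊤ (was ⊥); enqueue []
  #10 pop 4: in=⊤ → ⊤ (was +); enqueue [0,5]
  #11 pop 6: in=⊤ → ⊤ (was −); enqueue []
  #12 pop 0: in=⊤ → ⊤ (no change)
  #13 pop 5: in=⊤ → ⊤ (no change)

Fixpoint:
  val[0] = ⊤
  val[1] = 0
  val[2] = 0
  val[3] = ⊤
  val[4] = ⊤
  val[5] = ⊤
  val[6] = ⊤

⊤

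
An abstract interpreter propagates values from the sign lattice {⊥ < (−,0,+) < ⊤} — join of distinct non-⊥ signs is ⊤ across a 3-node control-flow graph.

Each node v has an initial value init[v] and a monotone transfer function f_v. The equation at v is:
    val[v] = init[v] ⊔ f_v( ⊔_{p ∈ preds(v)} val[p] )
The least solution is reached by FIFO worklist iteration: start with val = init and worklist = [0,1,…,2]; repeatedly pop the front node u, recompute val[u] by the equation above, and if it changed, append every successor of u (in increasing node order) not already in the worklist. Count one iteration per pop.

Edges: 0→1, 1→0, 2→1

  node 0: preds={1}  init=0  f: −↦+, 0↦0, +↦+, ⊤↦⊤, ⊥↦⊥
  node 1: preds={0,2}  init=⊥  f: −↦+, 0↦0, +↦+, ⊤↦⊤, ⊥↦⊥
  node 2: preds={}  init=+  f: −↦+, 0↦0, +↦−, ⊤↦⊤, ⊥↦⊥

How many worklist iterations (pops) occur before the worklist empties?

Iteration log — 5 steps:
  step 1. node 0  ⊔preds=⊥  new=0  stable
  step 2. node 1  ⊔preds=⊤  new=⊤  old=⊥  +wl: 0
  step 3. node 2  ⊔preds=⊥  new=+  stable
  step 4. node 0  ⊔preds=⊤  new=⊤  old=0  +wl: 1
  step 5. node 1  ⊔preds=⊤  new=⊤  stable

Least fixpoint reached:
  node 0: ⊤
  node 1: ⊤
  node 2: +

5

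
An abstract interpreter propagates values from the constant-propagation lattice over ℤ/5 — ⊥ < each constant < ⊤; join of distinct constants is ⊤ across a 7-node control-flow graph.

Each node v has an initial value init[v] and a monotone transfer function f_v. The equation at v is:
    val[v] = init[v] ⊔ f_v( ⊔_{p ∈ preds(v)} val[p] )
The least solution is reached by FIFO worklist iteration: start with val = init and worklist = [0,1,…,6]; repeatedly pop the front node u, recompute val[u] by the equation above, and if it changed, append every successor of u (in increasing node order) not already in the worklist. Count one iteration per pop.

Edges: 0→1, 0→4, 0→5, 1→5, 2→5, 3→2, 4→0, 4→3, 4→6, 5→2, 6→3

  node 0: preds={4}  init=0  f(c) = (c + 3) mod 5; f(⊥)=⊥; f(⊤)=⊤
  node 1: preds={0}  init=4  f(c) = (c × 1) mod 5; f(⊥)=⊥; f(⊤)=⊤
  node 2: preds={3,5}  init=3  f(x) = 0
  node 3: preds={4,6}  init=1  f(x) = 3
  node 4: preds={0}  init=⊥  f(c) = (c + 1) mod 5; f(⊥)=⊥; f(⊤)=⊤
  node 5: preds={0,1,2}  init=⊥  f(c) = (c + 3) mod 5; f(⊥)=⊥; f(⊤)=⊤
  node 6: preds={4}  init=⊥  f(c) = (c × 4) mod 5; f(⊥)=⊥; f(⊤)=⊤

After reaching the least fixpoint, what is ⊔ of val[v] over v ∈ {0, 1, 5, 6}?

Worklist (17 pops):
  #1 pop 0: in=⊥ → 0 (no change)
  #2 pop 1: in=0 → ⊤ (was 4); enqueue []
  #3 pop 2: in=1 → ⊤ (was 3); enqueue []
  #4 pop 3: in=⊥ → ⊤ (was 1); enqueue [2]
  #5 pop 4: in=0 → 1 (was ⊥); enqueue [0,3]
  #6 pop 5: in=⊤ → ⊤ (was ⊥); enqueue []
  #7 pop 6: in=1 → 4 (was ⊥); enqueue []
  #8 pop 2: in=⊤ → ⊤ (no change)
  #9 pop 0: in=1 → ⊤ (was 0); enqueue [1,4,5]
  #10 pop 3: in=⊤ → ⊤ (no change)
  #11 pop 1: in=⊤ → ⊤ (no change)
  #12 pop 4: in=⊤ → ⊤ (was 1); enqueue [0,3,6]
  #13 pop 5: in=⊤ → ⊤ (no change)
  #14 pop 0: in=⊤ → ⊤ (no change)
  #15 pop 3: in=⊤ → ⊤ (no change)
  #16 pop 6: in=⊤ → ⊤ (was 4); enqueue [3]
  #17 pop 3: in=⊤ → ⊤ (no change)

Fixpoint:
  val[0] = ⊤
  val[1] = ⊤
  val[2] = ⊤
  val[3] = ⊤
  val[4] = ⊤
  val[5] = ⊤
  val[6] = ⊤

⊤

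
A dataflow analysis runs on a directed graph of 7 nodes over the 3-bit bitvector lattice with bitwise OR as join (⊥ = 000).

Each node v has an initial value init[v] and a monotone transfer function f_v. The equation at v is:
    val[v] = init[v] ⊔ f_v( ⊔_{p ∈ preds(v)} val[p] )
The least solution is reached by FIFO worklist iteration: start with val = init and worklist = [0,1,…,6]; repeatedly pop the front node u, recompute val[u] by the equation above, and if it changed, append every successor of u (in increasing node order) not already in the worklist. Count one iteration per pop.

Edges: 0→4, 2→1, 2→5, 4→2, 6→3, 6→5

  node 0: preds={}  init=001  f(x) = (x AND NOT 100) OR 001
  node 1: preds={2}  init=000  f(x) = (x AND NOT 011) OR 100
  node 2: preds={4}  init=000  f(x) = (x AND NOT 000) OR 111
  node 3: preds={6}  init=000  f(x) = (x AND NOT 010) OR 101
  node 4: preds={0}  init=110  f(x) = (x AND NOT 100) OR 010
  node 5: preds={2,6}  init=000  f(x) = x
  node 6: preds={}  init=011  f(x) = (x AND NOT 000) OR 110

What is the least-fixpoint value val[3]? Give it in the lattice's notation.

101

Worklist (11 pops):
  #1 pop 0: in=000 → 001 (no change)
  #2 pop 1: in=000 → 100 (was 000); enqueue []
  #3 pop 2: in=110 → 111 (was 000); enqueue [1]
  #4 pop 3: in=011 → 101 (was 000); enqueue []
  #5 pop 4: in=001 → 111 (was 110); enqueue [2]
  #6 pop 5: in=111 → 111 (was 000); enqueue []
  #7 pop 6: in=000 → 111 (was 011); enqueue [3,5]
  #8 pop 1: in=111 → 100 (no change)
  #9 pop 2: in=111 → 111 (no change)
  #10 pop 3: in=111 → 101 (no change)
  #11 pop 5: in=111 → 111 (no change)

Fixpoint:
  val[0] = 001
  val[1] = 100
  val[2] = 111
  val[3] = 101
  val[4] = 111
  val[5] = 111
  val[6] = 111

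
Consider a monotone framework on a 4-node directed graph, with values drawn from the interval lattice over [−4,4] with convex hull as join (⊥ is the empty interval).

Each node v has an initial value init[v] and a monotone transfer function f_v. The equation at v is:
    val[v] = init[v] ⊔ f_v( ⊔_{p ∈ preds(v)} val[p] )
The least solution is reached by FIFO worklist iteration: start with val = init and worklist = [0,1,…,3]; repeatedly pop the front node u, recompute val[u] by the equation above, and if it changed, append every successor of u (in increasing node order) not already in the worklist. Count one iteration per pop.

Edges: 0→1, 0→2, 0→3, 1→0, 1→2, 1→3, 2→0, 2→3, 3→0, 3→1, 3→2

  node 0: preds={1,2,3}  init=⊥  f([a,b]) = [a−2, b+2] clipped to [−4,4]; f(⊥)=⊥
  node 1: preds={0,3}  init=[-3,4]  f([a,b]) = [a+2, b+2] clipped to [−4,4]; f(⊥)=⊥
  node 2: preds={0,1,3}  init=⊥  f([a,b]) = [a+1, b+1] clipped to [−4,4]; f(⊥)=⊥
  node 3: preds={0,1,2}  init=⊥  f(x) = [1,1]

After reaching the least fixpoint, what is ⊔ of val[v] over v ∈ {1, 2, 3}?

[-3,4]

Iteration log — 7 steps:
  step 1. node 0  ⊔preds=[-3,4]  new=[-4,4]  old=⊥  +wl: 
  step 2. node 1  ⊔preds=[-4,4]  new=[-3,4]  stable
  step 3. node 2  ⊔preds=[-4,4]  new=[-3,4]  old=⊥  +wl: 0
  step 4. node 3  ⊔preds=[-4,4]  new=[1,1]  old=⊥  +wl: 1,2
  step 5. node 0  ⊔preds=[-3,4]  new=[-4,4]  stable
  step 6. node 1  ⊔preds=[-4,4]  new=[-3,4]  stable
  step 7. node 2  ⊔preds=[-4,4]  new=[-3,4]  stable

Least fixpoint reached:
  node 0: [-4,4]
  node 1: [-3,4]
  node 2: [-3,4]
  node 3: [1,1]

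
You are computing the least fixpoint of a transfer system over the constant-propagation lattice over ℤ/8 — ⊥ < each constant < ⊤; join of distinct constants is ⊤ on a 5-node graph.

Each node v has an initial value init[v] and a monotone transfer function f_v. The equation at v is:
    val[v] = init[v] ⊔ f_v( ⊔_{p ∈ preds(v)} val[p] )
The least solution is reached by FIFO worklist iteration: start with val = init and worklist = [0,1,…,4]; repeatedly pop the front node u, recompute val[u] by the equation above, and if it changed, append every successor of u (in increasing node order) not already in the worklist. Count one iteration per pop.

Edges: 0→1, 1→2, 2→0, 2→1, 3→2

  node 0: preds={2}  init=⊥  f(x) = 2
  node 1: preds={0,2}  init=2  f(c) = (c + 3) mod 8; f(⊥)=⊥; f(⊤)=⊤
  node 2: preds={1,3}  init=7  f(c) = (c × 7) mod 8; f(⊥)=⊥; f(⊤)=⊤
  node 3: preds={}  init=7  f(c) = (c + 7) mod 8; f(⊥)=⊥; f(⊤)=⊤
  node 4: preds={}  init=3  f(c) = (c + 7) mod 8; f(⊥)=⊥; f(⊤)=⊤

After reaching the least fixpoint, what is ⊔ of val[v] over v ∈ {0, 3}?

⊤

Worklist (7 pops):
  #1 pop 0: in=7 → 2 (was ⊥); enqueue []
  #2 pop 1: in=⊤ → ⊤ (was 2); enqueue []
  #3 pop 2: in=⊤ → ⊤ (was 7); enqueue [0,1]
  #4 pop 3: in=⊥ → 7 (no change)
  #5 pop 4: in=⊥ → 3 (no change)
  #6 pop 0: in=⊤ → 2 (no change)
  #7 pop 1: in=⊤ → ⊤ (no change)

Fixpoint:
  val[0] = 2
  val[1] = ⊤
  val[2] = ⊤
  val[3] = 7
  val[4] = 3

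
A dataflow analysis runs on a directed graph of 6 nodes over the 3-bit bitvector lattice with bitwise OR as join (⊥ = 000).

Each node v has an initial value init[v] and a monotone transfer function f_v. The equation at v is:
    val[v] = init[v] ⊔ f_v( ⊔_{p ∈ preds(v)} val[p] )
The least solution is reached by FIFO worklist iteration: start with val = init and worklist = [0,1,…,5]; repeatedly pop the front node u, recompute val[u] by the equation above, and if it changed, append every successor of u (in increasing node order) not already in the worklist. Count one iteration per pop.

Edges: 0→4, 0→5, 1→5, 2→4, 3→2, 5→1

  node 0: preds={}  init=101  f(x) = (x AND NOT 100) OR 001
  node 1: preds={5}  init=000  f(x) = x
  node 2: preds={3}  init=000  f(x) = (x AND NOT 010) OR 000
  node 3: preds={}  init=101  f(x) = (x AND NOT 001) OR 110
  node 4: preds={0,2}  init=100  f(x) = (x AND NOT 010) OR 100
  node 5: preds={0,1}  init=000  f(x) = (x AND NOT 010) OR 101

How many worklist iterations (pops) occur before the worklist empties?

9

Worklist (9 pops):
  #1 pop 0: in=000 → 101 (no change)
  #2 pop 1: in=000 → 000 (no change)
  #3 pop 2: in=101 → 101 (was 000); enqueue []
  #4 pop 3: in=000 → 111 (was 101); enqueue [2]
  #5 pop 4: in=101 → 101 (was 100); enqueue []
  #6 pop 5: in=101 → 101 (was 000); enqueue [1]
  #7 pop 2: in=111 → 101 (no change)
  #8 pop 1: in=101 → 101 (was 000); enqueue [5]
  #9 pop 5: in=101 → 101 (no change)

Fixpoint:
  val[0] = 101
  val[1] = 101
  val[2] = 101
  val[3] = 111
  val[4] = 101
  val[5] = 101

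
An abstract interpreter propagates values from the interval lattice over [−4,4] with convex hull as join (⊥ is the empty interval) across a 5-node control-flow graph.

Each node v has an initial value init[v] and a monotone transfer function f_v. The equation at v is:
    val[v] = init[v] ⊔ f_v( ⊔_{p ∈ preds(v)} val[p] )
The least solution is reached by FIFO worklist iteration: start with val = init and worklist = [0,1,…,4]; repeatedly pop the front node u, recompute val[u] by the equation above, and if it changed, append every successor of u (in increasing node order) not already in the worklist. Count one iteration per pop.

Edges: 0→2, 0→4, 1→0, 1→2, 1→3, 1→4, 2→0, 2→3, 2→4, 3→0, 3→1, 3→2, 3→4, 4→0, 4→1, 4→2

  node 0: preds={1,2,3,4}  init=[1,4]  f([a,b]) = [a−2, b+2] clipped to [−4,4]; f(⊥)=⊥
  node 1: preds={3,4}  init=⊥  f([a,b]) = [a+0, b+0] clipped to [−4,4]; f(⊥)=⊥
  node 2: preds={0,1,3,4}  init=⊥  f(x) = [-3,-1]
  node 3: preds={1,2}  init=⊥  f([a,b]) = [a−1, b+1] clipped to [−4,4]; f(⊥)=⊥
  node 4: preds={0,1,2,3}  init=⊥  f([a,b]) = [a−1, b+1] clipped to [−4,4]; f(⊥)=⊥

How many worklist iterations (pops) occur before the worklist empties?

Iteration log — 15 steps:
  step 1. node 0  ⊔preds=⊥  new=[1,4]  stable
  step 2. node 1  ⊔preds=⊥  new=⊥  stable
  step 3. node 2  ⊔preds=[1,4]  new=[-3,-1]  old=⊥  +wl: 0
  step 4. node 3  ⊔preds=[-3,-1]  new=[-4,0]  old=⊥  +wl: 1,2
  step 5. node 4  ⊔preds=[-4,4]  new=[-4,4]  old=⊥  +wl: 
  step 6. node 0  ⊔preds=[-4,4]  new=[-4,4]  old=[1,4]  +wl: 4
  step 7. node 1  ⊔preds=[-4,4]  new=[-4,4]  old=⊥  +wl: 0,3
  step 8. node 2  ⊔preds=[-4,4]  new=[-3,-1]  stable
  step 9. node 4  ⊔preds=[-4,4]  new=[-4,4]  stable
  step 10. node 0  ⊔preds=[-4,4]  new=[-4,4]  stable
  step 11. node 3  ⊔preds=[-4,4]  new=[-4,4]  old=[-4,0]  +wl: 0,1,2,4
  step 12. node 0  ⊔preds=[-4,4]  new=[-4,4]  stable
  step 13. node 1  ⊔preds=[-4,4]  new=[-4,4]  stable
  step 14. node 2  ⊔preds=[-4,4]  new=[-3,-1]  stable
  step 15. node 4  ⊔preds=[-4,4]  new=[-4,4]  stable

Least fixpoint reached:
  node 0: [-4,4]
  node 1: [-4,4]
  node 2: [-3,-1]
  node 3: [-4,4]
  node 4: [-4,4]

15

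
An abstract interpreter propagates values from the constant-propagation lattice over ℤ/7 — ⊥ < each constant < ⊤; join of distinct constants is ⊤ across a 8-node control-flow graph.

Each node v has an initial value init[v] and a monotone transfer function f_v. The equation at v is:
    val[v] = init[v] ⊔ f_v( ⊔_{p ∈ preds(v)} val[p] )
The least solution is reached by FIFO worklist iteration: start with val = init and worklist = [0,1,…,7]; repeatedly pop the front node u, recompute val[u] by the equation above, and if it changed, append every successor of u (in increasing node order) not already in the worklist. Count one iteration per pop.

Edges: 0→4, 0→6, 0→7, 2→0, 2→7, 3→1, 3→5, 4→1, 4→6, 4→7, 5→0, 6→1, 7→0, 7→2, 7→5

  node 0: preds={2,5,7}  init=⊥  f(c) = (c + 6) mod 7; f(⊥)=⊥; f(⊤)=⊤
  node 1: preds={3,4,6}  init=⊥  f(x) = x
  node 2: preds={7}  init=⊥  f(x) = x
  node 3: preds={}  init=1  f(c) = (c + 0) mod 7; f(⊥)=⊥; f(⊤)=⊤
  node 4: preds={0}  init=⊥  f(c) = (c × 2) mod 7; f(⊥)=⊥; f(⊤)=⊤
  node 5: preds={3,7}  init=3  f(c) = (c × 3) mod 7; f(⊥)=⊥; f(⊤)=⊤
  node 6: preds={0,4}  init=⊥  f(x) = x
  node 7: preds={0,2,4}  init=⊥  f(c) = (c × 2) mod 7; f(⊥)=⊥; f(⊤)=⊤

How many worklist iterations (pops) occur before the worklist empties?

17

Trace (17 dequeues):
  [1] u=0 | in 3 | out 2 | prev ⊥ | push {}
  [2] u=1 | in 1 | out 1 | prev ⊥ | push {}
  [3] u=2 | in ⊥ | out ⊥ | ==
  [4] u=3 | in ⊥ | out 1 | ==
  [5] u=4 | in 2 | out 4 | prev ⊥ | push {1}
  [6] u=5 | in 1 | out 3 | ==
  [7] u=6 | in ⊤ | out ⊤ | prev ⊥ | push {}
  [8] u=7 | in ⊤ | out ⊤ | prev ⊥ | push {0,2,5}
  [9] u=1 | in ⊤ | out ⊤ | prev 1 | push {}
  [10] u=0 | in ⊤ | out ⊤ | prev 2 | push {4,6,7}
  [11] u=2 | in ⊤ | out ⊤ | prev ⊥ | push {0}
  [12] u=5 | in ⊤ | out ⊤ | prev 3 | push {}
  [13] u=4 | in ⊤ | out ⊤ | prev 4 | push {1}
  [14] u=6 | in ⊤ | out ⊤ | ==
  [15] u=7 | in ⊤ | out ⊤ | ==
  [16] u=0 | in ⊤ | out ⊤ | ==
  [17] u=1 | in ⊤ | out ⊤ | ==

Converged values:
  [0] ⊤
  [1] ⊤
  [2] ⊤
  [3] 1
  [4] ⊤
  [5] ⊤
  [6] ⊤
  [7] ⊤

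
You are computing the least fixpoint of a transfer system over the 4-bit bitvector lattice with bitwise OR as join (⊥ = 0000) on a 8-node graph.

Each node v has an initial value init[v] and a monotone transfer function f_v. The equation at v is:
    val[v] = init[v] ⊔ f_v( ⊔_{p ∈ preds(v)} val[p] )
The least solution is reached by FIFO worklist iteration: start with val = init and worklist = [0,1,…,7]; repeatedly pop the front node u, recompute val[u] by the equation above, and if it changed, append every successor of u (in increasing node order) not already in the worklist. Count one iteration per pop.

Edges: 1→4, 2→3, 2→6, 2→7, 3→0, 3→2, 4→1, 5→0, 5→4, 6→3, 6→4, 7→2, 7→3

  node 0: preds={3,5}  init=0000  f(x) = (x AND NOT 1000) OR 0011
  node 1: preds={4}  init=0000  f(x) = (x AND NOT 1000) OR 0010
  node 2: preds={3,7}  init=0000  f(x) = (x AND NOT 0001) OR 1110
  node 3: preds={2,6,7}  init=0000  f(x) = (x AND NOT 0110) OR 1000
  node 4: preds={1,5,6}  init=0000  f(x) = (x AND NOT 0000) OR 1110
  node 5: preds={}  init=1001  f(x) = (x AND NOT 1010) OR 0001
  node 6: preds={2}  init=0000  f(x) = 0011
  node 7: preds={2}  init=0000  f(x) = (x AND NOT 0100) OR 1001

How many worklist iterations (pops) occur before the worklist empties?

Worklist (15 pops):
  #1 pop 0: in=1001 → 0011 (was 0000); enqueue []
  #2 pop 1: in=0000 → 0010 (was 0000); enqueue []
  #3 pop 2: in=0000 → 1110 (was 0000); enqueue []
  #4 pop 3: in=1110 → 1000 (was 0000); enqueue [0,2]
  #5 pop 4: in=1011 → 1111 (was 0000); enqueue [1]
  #6 pop 5: in=0000 → 1001 (no change)
  #7 pop 6: in=1110 → 0011 (was 0000); enqueue [3,4]
  #8 pop 7: in=1110 → 1011 (was 0000); enqueue []
  #9 pop 0: in=1001 → 0011 (no change)
  #10 pop 2: in=1011 → 1110 (no change)
  #11 pop 1: in=1111 → 0111 (was 0010); enqueue []
  #12 pop 3: in=1111 → 1001 (was 1000); enqueue [0,2]
  #13 pop 4: in=1111 → 1111 (no change)
  #14 pop 0: in=1001 → 0011 (no change)
  #15 pop 2: in=1011 → 1110 (no change)

Fixpoint:
  val[0] = 0011
  val[1] = 0111
  val[2] = 1110
  val[3] = 1001
  val[4] = 1111
  val[5] = 1001
  val[6] = 0011
  val[7] = 1011

15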